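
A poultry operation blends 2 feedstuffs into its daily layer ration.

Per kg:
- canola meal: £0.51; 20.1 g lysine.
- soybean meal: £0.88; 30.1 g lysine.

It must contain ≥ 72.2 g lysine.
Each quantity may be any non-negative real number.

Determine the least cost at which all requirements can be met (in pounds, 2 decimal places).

Set it up as a linear program. Let x1 = kg of canola meal, x2 = kg of soybean meal.
Minimize 0.51x1 + 0.88x2 subject to:
  20.1x1 + 30.1x2 ≥ 72.2   (lysine)
  x1, x2 ≥ 0.
The cheapest feasible vertex uses only canola meal; soybean meal is not used. There the lysine constraint is tight.
Optimal quantities: canola meal = 3.592 kg.
Cost = 0.51·3.592 = 1.8319.

£1.83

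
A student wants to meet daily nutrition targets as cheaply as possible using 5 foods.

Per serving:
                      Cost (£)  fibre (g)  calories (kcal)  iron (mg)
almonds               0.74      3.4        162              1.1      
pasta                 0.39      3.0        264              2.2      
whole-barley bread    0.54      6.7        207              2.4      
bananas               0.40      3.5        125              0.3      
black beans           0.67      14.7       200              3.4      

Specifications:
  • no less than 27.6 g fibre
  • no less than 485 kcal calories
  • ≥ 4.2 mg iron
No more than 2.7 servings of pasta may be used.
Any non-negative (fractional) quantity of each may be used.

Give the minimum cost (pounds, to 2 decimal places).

£1.38

Let x1 = servings of almonds, x2 = servings of pasta, x3 = servings of whole-barley bread, x4 = servings of bananas, x5 = servings of black beans.
min 0.74x1 + 0.39x2 + 0.54x3 + 0.4x4 + 0.67x5 s.t.:
  3.4x1 + 3x2 + 6.7x3 + 3.5x4 + 14.7x5 ≥ 27.6   (fibre)
  162x1 + 264x2 + 207x3 + 125x4 + 200x5 ≥ 485   (calories)
  1.1x1 + 2.2x2 + 2.4x3 + 0.3x4 + 3.4x5 ≥ 4.2   (iron)
  x2 ≤ 2.7
  x1, x2, x3, x4, x5 ≥ 0.
At the optimum only pasta, black beans are positive (almonds, whole-barley bread, bananas = 0). The fibre and calories requirements are met with equality.
Optimal quantities: pasta = 0.4906 servings, black beans = 1.777 servings.
Cost = 0.39·0.4906 + 0.67·1.777 = 1.3819.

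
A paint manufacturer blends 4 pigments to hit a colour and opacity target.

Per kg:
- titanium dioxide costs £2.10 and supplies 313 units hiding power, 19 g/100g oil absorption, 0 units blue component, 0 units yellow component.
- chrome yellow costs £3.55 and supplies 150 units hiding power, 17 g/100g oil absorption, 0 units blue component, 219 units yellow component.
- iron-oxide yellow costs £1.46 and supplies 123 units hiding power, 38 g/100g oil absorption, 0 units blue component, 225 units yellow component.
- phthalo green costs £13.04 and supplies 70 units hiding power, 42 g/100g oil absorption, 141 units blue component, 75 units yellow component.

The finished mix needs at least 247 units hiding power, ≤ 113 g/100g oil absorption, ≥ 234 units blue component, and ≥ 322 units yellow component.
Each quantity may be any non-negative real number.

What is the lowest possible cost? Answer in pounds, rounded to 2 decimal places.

£23.08

Set it up as a linear program. Let x1 = kg of titanium dioxide, x2 = kg of chrome yellow, x3 = kg of iron-oxide yellow, x4 = kg of phthalo green.
Minimise 2.1x1 + 3.55x2 + 1.46x3 + 13.04x4 s.t.:
  313x1 + 150x2 + 123x3 + 70x4 ≥ 247   (hiding power)
  19x1 + 17x2 + 38x3 + 42x4 ≤ 113   (oil absorption)
  141x4 ≥ 234   (blue component)
  219x2 + 225x3 + 75x4 ≥ 322   (yellow component)
  x1, x2, x3, x4 ≥ 0.
The cheapest feasible vertex uses only titanium dioxide, iron-oxide yellow, phthalo green; chrome yellow is not used. Binding constraints: hiding power, blue component, yellow component.
Optimal quantities: titanium dioxide = 0.07299 kg, iron-oxide yellow = 0.8779 kg, phthalo green = 1.66 kg.
Cost = 2.1·0.07299 + 1.46·0.8779 + 13.04·1.66 = 23.0814.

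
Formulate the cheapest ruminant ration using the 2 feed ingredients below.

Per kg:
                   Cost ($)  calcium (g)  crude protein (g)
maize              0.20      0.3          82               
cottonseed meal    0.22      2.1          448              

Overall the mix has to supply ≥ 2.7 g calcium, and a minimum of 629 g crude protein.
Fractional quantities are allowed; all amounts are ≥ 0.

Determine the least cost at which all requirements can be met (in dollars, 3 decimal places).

$0.309

Set it up as a linear program. Let x1 = kg of maize, x2 = kg of cottonseed meal.
Minimise 0.2x1 + 0.22x2 subject to:
  0.3x1 + 2.1x2 ≥ 2.7   (calcium)
  82x1 + 448x2 ≥ 629   (crude protein)
  x1, x2 ≥ 0.
The cheapest feasible vertex uses only cottonseed meal; maize is not used. There the crude protein constraint is tight.
That vertex is x2 = 1.404.
Cost = 0.22·1.404 = 0.30888.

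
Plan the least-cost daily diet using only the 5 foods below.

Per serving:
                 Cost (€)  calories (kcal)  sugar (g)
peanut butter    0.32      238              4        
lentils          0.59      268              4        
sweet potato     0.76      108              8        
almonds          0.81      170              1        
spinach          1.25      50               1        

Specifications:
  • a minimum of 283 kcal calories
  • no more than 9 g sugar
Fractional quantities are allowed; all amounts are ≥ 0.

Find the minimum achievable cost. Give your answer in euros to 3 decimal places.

Let x1 = servings of peanut butter, x2 = servings of lentils, x3 = servings of sweet potato, x4 = servings of almonds, x5 = servings of spinach.
Minimise 0.32x1 + 0.59x2 + 0.76x3 + 0.81x4 + 1.25x5 s.t.:
  238x1 + 268x2 + 108x3 + 170x4 + 50x5 ≥ 283   (calories)
  4x1 + 4x2 + 8x3 + 1x4 + 1x5 ≤ 9   (sugar)
  x1, x2, x3, x4, x5 ≥ 0.
At the optimum only peanut butter is positive (lentils, sweet potato, almonds, spinach = 0). There the calories constraint is tight.
Optimal quantities: peanut butter = 1.1891 servings.
Cost = 0.32·1.1891 = 0.38051.

€0.381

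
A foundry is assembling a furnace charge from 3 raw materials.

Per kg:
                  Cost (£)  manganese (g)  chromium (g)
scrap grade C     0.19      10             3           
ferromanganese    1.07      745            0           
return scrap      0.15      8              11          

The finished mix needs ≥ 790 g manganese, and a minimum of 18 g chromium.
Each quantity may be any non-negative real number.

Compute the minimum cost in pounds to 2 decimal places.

£1.36

Let x1 = kg of scrap grade C, x2 = kg of ferromanganese, x3 = kg of return scrap.
Minimize 0.19x1 + 1.07x2 + 0.15x3 subject to:
  10x1 + 745x2 + 8x3 ≥ 790   (manganese)
  3x1 + 11x3 ≥ 18   (chromium)
  x1, x2, x3 ≥ 0.
At the optimum only ferromanganese, return scrap are positive (scrap grade C = 0). There the manganese and chromium constraints are tight.
Optimal quantities: ferromanganese = 1.043 kg, return scrap = 1.636 kg.
Total cost: 1.07·1.043 + 0.15·1.636 = 1.3614.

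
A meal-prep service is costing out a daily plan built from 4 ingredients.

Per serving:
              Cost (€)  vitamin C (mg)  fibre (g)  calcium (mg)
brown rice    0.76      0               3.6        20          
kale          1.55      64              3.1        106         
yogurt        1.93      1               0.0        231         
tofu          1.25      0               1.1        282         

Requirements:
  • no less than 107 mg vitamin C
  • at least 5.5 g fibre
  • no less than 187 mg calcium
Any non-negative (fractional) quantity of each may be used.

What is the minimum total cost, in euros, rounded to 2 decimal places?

€2.69

Treat it as an LP. Let x1 = servings of brown rice, x2 = servings of kale, x3 = servings of yogurt, x4 = servings of tofu.
Minimise 0.76x1 + 1.55x2 + 1.93x3 + 1.25x4 with:
  64x2 + 1x3 ≥ 107   (vitamin C)
  3.6x1 + 3.1x2 + 1.1x4 ≥ 5.5   (fibre)
  20x1 + 106x2 + 231x3 + 282x4 ≥ 187   (calcium)
  x1, x2, x3, x4 ≥ 0.
At the optimum only brown rice, kale, tofu are positive (yogurt = 0). Binding constraints: vitamin C, fibre, calcium.
That vertex is x1 = 0.07923, x2 = 1.672, x4 = 0.02907.
Objective = 0.76·0.07923 + 1.55·1.672 + 1.25·0.02907 = 2.6882.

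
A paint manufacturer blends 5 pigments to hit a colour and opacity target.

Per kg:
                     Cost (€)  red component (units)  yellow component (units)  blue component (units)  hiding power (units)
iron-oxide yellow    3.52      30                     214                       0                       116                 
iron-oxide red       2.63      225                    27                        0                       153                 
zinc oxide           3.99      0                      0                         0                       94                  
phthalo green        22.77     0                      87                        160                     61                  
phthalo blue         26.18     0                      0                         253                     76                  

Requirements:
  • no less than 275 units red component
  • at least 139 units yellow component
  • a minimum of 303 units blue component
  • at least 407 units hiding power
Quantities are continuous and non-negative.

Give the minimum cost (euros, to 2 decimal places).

Let x1 = kg of iron-oxide yellow, x2 = kg of iron-oxide red, x3 = kg of zinc oxide, x4 = kg of phthalo green, x5 = kg of phthalo blue.
min 3.52x1 + 2.63x2 + 3.99x3 + 22.77x4 + 26.18x5 subject to:
  30x1 + 225x2 ≥ 275   (red component)
  214x1 + 27x2 + 87x4 ≥ 139   (yellow component)
  160x4 + 253x5 ≥ 303   (blue component)
  116x1 + 153x2 + 94x3 + 61x4 + 76x5 ≥ 407   (hiding power)
  x1, x2, x3, x4, x5 ≥ 0.
The minimum-cost mix takes nothing from zinc oxide, phthalo green — only iron-oxide yellow, iron-oxide red, phthalo blue. There the yellow component, blue component, hiding power constraints are tight.
So iron-oxide yellow = 0.43011 kg, iron-oxide red = 1.7391 kg, phthalo blue = 1.1976 kg.
Hence cost = 3.52·0.43011 + 2.63·1.7391 + 26.18·1.1976 = €37.4410.

€37.44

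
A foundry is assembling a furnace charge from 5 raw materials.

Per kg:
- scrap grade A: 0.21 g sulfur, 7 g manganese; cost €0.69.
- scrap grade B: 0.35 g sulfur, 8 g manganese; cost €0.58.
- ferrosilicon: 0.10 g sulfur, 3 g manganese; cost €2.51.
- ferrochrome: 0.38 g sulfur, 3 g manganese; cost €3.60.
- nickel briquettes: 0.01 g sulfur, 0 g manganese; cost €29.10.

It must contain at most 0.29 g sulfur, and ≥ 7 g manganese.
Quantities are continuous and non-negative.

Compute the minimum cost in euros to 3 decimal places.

Let x1 = kg of scrap grade A, x2 = kg of scrap grade B, x3 = kg of ferrosilicon, x4 = kg of ferrochrome, x5 = kg of nickel briquettes.
Minimize 0.69x1 + 0.58x2 + 2.51x3 + 3.6x4 + 29.1x5 with:
  0.21x1 + 0.35x2 + 0.1x3 + 0.38x4 + 0.01x5 ≤ 0.29   (sulfur)
  7x1 + 8x2 + 3x3 + 3x4 ≥ 7   (manganese)
  x1, x2, x3, x4, x5 ≥ 0.
The cheapest feasible vertex uses only scrap grade A, scrap grade B; ferrosilicon, ferrochrome, nickel briquettes are not used. There the sulfur and manganese constraints are tight.
So scrap grade A = 0.1688 kg, scrap grade B = 0.7273 kg.
Total cost: 0.69·0.1688 + 0.58·0.7273 = 0.53831.

€0.538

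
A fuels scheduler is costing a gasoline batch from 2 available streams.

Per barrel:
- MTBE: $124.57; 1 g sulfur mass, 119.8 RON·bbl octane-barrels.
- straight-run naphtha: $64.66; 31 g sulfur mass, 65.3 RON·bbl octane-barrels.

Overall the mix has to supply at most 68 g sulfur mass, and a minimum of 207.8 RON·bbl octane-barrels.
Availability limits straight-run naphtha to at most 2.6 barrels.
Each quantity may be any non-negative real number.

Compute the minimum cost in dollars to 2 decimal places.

Treat it as an LP. Let x1 = barrels of MTBE, x2 = barrels of straight-run naphtha.
Minimise 124.57x1 + 64.66x2 subject to:
  1x1 + 31x2 ≤ 68   (sulfur mass)
  119.8x1 + 65.3x2 ≥ 207.8   (octane-barrels)
  x2 ≤ 2.6
  x1, x2 ≥ 0.
Both inputs are positive at the optimum. Binding constraints: sulfur mass and octane-barrels.
That vertex is x1 = 0.548554, x2 = 2.17585.
Objective = 124.57·0.548554 + 64.66·2.17585 = 209.0238.

$209.02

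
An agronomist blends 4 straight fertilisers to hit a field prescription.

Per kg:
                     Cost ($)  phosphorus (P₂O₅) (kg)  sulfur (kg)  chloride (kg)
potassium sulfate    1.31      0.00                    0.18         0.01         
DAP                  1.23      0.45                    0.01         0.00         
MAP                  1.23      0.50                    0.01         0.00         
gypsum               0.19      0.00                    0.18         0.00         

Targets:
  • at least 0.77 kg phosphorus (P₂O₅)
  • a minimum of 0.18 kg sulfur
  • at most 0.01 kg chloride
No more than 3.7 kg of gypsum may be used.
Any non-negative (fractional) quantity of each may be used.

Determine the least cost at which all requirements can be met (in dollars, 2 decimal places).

$2.07

This is a linear program. Let x1 = kg of potassium sulfate, x2 = kg of DAP, x3 = kg of MAP, x4 = kg of gypsum.
Minimise 1.31x1 + 1.23x2 + 1.23x3 + 0.19x4 subject to:
  0.45x2 + 0.5x3 ≥ 0.77   (phosphorus (P₂O₅))
  0.18x1 + 0.01x2 + 0.01x3 + 0.18x4 ≥ 0.18   (sulfur)
  0.01x1 ≤ 0.01   (chloride)
  x4 ≤ 3.7
  x1, x2, x3, x4 ≥ 0.
The minimum-cost mix takes nothing from potassium sulfate, DAP — only MAP, gypsum. The phosphorus (P₂O₅) and sulfur requirements are met with equality.
So MAP = 1.54 kg, gypsum = 0.9144 kg.
Objective = 1.23·1.54 + 0.19·0.9144 = 2.0679.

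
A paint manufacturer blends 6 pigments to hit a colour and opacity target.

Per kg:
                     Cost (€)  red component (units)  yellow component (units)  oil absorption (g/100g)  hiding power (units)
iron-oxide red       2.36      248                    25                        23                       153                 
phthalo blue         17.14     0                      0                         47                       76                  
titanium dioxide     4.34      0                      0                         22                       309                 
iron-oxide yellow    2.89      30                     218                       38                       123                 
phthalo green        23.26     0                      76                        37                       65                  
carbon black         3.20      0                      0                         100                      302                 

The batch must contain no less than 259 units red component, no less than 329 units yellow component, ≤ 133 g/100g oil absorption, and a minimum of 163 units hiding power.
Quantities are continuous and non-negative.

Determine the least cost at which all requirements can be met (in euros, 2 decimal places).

€6.13

This is a linear program. Let x1 = kg of iron-oxide red, x2 = kg of phthalo blue, x3 = kg of titanium dioxide, x4 = kg of iron-oxide yellow, x5 = kg of phthalo green, x6 = kg of carbon black.
Minimize 2.36x1 + 17.14x2 + 4.34x3 + 2.89x4 + 23.26x5 + 3.2x6 subject to:
  248x1 + 30x4 ≥ 259   (red component)
  25x1 + 218x4 + 76x5 ≥ 329   (yellow component)
  23x1 + 47x2 + 22x3 + 38x4 + 37x5 + 100x6 ≤ 133   (oil absorption)
  153x1 + 76x2 + 309x3 + 123x4 + 65x5 + 302x6 ≥ 163   (hiding power)
  x1, x2, x3, x4, x5, x6 ≥ 0.
The minimum-cost mix takes nothing from phthalo blue, titanium dioxide, phthalo green, carbon black — only iron-oxide red, iron-oxide yellow. The red component and yellow component requirements are met with equality.
Optimal quantities: iron-oxide red = 0.8739 kg, iron-oxide yellow = 1.409 kg.
Objective = 2.36·0.8739 + 2.89·1.409 = 6.1344.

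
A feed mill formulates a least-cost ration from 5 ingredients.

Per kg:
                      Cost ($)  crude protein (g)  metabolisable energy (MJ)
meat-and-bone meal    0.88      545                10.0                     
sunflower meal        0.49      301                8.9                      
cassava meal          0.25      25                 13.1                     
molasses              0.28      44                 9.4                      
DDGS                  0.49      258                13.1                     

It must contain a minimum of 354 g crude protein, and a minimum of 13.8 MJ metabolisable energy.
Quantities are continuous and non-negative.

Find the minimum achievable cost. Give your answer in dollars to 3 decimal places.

$0.619

Let x1 = kg of meat-and-bone meal, x2 = kg of sunflower meal, x3 = kg of cassava meal, x4 = kg of molasses, x5 = kg of DDGS.
min 0.88x1 + 0.49x2 + 0.25x3 + 0.28x4 + 0.49x5 subject to:
  545x1 + 301x2 + 25x3 + 44x4 + 258x5 ≥ 354   (crude protein)
  10x1 + 8.9x2 + 13.1x3 + 9.4x4 + 13.1x5 ≥ 13.8   (metabolisable energy)
  x1, x2, x3, x4, x5 ≥ 0.
The optimal basis is {sunflower meal, DDGS}; meat-and-bone meal, cassava meal, molasses drop out. There the crude protein and metabolisable energy constraints are tight.
So sunflower meal = 0.654 kg, DDGS = 0.6091 kg.
Total cost: 0.49·0.654 + 0.49·0.6091 = 0.61892.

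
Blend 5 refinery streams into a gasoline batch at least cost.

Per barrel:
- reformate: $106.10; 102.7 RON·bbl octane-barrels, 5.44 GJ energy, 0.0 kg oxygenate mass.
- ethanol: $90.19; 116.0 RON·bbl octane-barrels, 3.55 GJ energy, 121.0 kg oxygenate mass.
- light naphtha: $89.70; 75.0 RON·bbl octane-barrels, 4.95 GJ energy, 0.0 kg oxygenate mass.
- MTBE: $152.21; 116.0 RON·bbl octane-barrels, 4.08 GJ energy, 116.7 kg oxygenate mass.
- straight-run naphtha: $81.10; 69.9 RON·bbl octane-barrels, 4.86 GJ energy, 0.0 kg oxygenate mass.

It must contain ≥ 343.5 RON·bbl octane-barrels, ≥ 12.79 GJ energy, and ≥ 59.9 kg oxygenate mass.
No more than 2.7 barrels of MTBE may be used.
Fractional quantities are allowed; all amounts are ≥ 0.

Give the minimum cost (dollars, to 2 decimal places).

Treat it as an LP. Let x1 = barrels of reformate, x2 = barrels of ethanol, x3 = barrels of light naphtha, x4 = barrels of MTBE, x5 = barrels of straight-run naphtha.
Minimize 106.1x1 + 90.19x2 + 89.7x3 + 152.21x4 + 81.1x5 subject to:
  102.7x1 + 116x2 + 75x3 + 116x4 + 69.9x5 ≥ 343.5   (octane-barrels)
  5.44x1 + 3.55x2 + 4.95x3 + 4.08x4 + 4.86x5 ≥ 12.79   (energy)
  121x2 + 116.7x4 ≥ 59.9   (oxygenate mass)
  x4 ≤ 2.7
  x1, x2, x3, x4, x5 ≥ 0.
The optimal basis is {ethanol, straight-run naphtha}; reformate, light naphtha, MTBE drop out. There the octane-barrels and energy constraints are tight.
Optimal quantities: ethanol = 2.4568 barrels, straight-run naphtha = 0.83714 barrels.
Hence cost = 90.19·2.4568 + 81.1·0.83714 = $289.4708.

$289.47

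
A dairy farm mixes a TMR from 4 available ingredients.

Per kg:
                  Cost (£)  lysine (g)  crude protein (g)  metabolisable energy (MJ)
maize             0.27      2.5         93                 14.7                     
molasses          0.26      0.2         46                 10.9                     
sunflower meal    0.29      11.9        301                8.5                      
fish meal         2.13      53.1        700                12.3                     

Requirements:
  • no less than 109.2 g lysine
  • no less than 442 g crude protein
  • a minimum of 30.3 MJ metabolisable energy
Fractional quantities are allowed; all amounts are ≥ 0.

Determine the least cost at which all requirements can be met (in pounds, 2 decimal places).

£2.66

Let x1 = kg of maize, x2 = kg of molasses, x3 = kg of sunflower meal, x4 = kg of fish meal.
min 0.27x1 + 0.26x2 + 0.29x3 + 2.13x4 s.t.:
  2.5x1 + 0.2x2 + 11.9x3 + 53.1x4 ≥ 109.2   (lysine)
  93x1 + 46x2 + 301x3 + 700x4 ≥ 442   (crude protein)
  14.7x1 + 10.9x2 + 8.5x3 + 12.3x4 ≥ 30.3   (metabolisable energy)
  x1, x2, x3, x4 ≥ 0.
The cheapest feasible vertex uses only sunflower meal; maize, molasses, fish meal are not used. The lysine requirement is met with equality.
Optimal quantities: sunflower meal = 9.176 kg.
Objective = 0.29·9.176 = 2.6610.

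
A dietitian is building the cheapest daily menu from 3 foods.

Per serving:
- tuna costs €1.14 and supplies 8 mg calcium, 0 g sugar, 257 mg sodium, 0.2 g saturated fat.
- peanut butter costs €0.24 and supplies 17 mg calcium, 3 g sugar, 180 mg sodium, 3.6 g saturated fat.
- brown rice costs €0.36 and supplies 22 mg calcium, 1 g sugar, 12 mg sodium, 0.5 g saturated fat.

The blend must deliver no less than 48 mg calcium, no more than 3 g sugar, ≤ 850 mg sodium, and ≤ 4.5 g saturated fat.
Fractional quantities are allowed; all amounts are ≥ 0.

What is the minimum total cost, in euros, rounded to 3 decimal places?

€0.771

This is a linear program. Let x1 = servings of tuna, x2 = servings of peanut butter, x3 = servings of brown rice.
min 1.14x1 + 0.24x2 + 0.36x3 with:
  8x1 + 17x2 + 22x3 ≥ 48   (calcium)
  3x2 + 1x3 ≤ 3   (sugar)
  257x1 + 180x2 + 12x3 ≤ 850   (sodium)
  0.2x1 + 3.6x2 + 0.5x3 ≤ 4.5   (saturated fat)
  x1, x2, x3 ≥ 0.
The cheapest feasible vertex uses only peanut butter, brown rice; tuna is not used. There the calcium and sugar constraints are tight.
So peanut butter = 0.3673 servings, brown rice = 1.898 servings.
Cost = 0.24·0.3673 + 0.36·1.898 = 0.77143.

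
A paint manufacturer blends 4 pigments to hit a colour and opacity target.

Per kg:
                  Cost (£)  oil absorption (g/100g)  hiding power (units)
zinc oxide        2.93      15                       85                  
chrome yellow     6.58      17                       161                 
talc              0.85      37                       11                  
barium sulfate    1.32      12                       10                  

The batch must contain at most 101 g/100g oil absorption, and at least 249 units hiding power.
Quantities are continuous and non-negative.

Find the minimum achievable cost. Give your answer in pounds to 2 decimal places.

£8.58

Set it up as a linear program. Let x1 = kg of zinc oxide, x2 = kg of chrome yellow, x3 = kg of talc, x4 = kg of barium sulfate.
Minimise 2.93x1 + 6.58x2 + 0.85x3 + 1.32x4 s.t.:
  15x1 + 17x2 + 37x3 + 12x4 ≤ 101   (oil absorption)
  85x1 + 161x2 + 11x3 + 10x4 ≥ 249   (hiding power)
  x1, x2, x3, x4 ≥ 0.
The minimum-cost mix takes nothing from chrome yellow, talc, barium sulfate — only zinc oxide. The hiding power requirement is met with equality.
Optimal quantities: zinc oxide = 2.929 kg.
Hence cost = 2.93·2.929 = £8.5820.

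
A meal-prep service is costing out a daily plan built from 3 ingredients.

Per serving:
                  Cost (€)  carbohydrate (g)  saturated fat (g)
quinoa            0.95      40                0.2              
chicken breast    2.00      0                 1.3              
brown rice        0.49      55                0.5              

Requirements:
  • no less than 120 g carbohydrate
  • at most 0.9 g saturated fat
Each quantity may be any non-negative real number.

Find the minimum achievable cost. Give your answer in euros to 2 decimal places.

Let x1 = servings of quinoa, x2 = servings of chicken breast, x3 = servings of brown rice.
min 0.95x1 + 2x2 + 0.49x3 subject to:
  40x1 + 55x3 ≥ 120   (carbohydrate)
  0.2x1 + 1.3x2 + 0.5x3 ≤ 0.9   (saturated fat)
  x1, x2, x3 ≥ 0.
The optimal basis is {quinoa, brown rice}; chicken breast drops out. Binding constraints: carbohydrate and saturated fat.
So quinoa = 1.167 servings, brown rice = 1.333 servings.
Objective = 0.95·1.167 + 0.49·1.333 = 1.7618.

€1.76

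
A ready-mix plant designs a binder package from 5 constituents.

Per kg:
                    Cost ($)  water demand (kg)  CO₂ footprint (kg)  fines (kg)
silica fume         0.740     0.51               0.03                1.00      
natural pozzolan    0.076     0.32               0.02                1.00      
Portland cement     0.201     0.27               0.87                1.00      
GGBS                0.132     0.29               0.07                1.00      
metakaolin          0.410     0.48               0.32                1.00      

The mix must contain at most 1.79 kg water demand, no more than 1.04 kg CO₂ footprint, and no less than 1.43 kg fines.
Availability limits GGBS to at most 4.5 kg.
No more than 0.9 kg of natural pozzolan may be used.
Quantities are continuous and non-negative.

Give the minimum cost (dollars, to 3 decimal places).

Let x1 = kg of silica fume, x2 = kg of natural pozzolan, x3 = kg of Portland cement, x4 = kg of GGBS, x5 = kg of metakaolin.
Minimize 0.74x1 + 0.076x2 + 0.201x3 + 0.132x4 + 0.41x5 s.t.:
  0.51x1 + 0.32x2 + 0.27x3 + 0.29x4 + 0.48x5 ≤ 1.79   (water demand)
  0.03x1 + 0.02x2 + 0.87x3 + 0.07x4 + 0.32x5 ≤ 1.04   (CO₂ footprint)
  1x1 + 1x2 + 1x3 + 1x4 + 1x5 ≥ 1.43   (fines)
  x4 ≤ 4.5
  x2 ≤ 0.9
  x1, x2, x3, x4, x5 ≥ 0.
The optimal basis is {natural pozzolan, GGBS}; silica fume, Portland cement, metakaolin drop out. There the fines and the natural pozzolan cap constraints are tight.
So natural pozzolan = 0.9 kg, GGBS = 0.53 kg.
Cost = 0.076·0.9 + 0.132·0.53 = 0.13836.

$0.138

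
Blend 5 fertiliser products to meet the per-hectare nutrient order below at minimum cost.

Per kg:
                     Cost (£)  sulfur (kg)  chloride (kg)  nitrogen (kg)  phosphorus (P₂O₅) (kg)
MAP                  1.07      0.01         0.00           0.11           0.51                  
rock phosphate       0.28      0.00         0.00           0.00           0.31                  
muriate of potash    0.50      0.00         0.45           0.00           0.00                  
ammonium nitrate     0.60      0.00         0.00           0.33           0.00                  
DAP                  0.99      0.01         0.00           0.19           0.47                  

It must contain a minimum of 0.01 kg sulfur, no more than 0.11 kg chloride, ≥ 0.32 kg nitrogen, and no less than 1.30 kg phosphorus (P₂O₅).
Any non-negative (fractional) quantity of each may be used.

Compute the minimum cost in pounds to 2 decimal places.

Set it up as a linear program. Let x1 = kg of MAP, x2 = kg of rock phosphate, x3 = kg of muriate of potash, x4 = kg of ammonium nitrate, x5 = kg of DAP.
min 1.07x1 + 0.28x2 + 0.5x3 + 0.6x4 + 0.99x5 with:
  0.01x1 + 0.01x5 ≥ 0.01   (sulfur)
  0.45x3 ≤ 0.11   (chloride)
  0.11x1 + 0.33x4 + 0.19x5 ≥ 0.32   (nitrogen)
  0.51x1 + 0.31x2 + 0.47x5 ≥ 1.3   (phosphorus (P₂O₅))
  x1, x2, x3, x4, x5 ≥ 0.
The minimum-cost mix takes nothing from MAP, muriate of potash — only rock phosphate, ammonium nitrate, DAP. The sulfur, nitrogen, phosphorus (P₂O₅) requirements are met with equality.
That vertex is x2 = 2.677, x4 = 0.3939, x5 = 1.
Total cost: 0.28·2.677 + 0.6·0.3939 + 0.99·1 = 1.9759.

£1.98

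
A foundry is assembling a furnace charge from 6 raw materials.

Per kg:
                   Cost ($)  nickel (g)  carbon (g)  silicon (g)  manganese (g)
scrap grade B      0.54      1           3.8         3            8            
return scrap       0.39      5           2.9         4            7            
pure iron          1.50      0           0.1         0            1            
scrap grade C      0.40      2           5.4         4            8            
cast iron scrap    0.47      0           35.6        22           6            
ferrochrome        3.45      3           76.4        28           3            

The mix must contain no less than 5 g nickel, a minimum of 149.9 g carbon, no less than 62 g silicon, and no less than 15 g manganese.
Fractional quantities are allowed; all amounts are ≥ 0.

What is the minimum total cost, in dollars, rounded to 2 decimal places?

$2.33

Let x1 = kg of scrap grade B, x2 = kg of return scrap, x3 = kg of pure iron, x4 = kg of scrap grade C, x5 = kg of cast iron scrap, x6 = kg of ferrochrome.
Minimise 0.54x1 + 0.39x2 + 1.5x3 + 0.4x4 + 0.47x5 + 3.45x6 s.t.:
  1x1 + 5x2 + 2x4 + 3x6 ≥ 5   (nickel)
  3.8x1 + 2.9x2 + 0.1x3 + 5.4x4 + 35.6x5 + 76.4x6 ≥ 149.9   (carbon)
  3x1 + 4x2 + 4x4 + 22x5 + 28x6 ≥ 62   (silicon)
  8x1 + 7x2 + 1x3 + 8x4 + 6x5 + 3x6 ≥ 15   (manganese)
  x1, x2, x3, x4, x5, x6 ≥ 0.
The cheapest feasible vertex uses only return scrap, cast iron scrap; scrap grade B, pure iron, scrap grade C, ferrochrome are not used. Binding constraints: nickel and carbon.
Optimal quantities: return scrap = 1 kg, cast iron scrap = 4.129 kg.
Total cost: 0.39·1 + 0.47·4.129 = 2.3306.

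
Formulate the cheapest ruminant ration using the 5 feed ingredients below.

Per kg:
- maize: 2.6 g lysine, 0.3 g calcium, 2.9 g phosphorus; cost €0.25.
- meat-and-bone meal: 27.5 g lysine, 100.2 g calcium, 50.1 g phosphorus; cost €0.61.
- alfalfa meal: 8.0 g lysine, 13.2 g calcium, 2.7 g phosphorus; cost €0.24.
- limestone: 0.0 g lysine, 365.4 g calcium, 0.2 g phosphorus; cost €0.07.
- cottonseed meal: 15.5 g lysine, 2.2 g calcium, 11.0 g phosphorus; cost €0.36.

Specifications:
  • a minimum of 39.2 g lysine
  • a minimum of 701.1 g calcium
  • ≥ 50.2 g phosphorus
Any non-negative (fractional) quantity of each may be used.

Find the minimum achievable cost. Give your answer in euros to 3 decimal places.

Let x1 = kg of maize, x2 = kg of meat-and-bone meal, x3 = kg of alfalfa meal, x4 = kg of limestone, x5 = kg of cottonseed meal.
Minimise 0.25x1 + 0.61x2 + 0.24x3 + 0.07x4 + 0.36x5 with:
  2.6x1 + 27.5x2 + 8x3 + 15.5x5 ≥ 39.2   (lysine)
  0.3x1 + 100.2x2 + 13.2x3 + 365.4x4 + 2.2x5 ≥ 701.1   (calcium)
  2.9x1 + 50.1x2 + 2.7x3 + 0.2x4 + 11x5 ≥ 50.2   (phosphorus)
  x1, x2, x3, x4, x5 ≥ 0.
The minimum-cost mix takes nothing from maize, alfalfa meal, cottonseed meal — only meat-and-bone meal, limestone. The lysine and calcium requirements are met with equality.
Solving gives x2 = 1.425, x4 = 1.528.
Objective = 0.61·1.425 + 0.07·1.528 = 0.97621.

€0.976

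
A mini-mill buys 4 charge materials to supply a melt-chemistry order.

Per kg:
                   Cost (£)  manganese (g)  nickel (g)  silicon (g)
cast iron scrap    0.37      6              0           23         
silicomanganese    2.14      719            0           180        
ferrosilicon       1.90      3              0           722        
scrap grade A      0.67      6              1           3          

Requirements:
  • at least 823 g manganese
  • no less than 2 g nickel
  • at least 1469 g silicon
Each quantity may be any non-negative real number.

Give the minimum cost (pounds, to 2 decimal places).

Set it up as a linear program. Let x1 = kg of cast iron scrap, x2 = kg of silicomanganese, x3 = kg of ferrosilicon, x4 = kg of scrap grade A.
min 0.37x1 + 2.14x2 + 1.9x3 + 0.67x4 subject to:
  6x1 + 719x2 + 3x3 + 6x4 ≥ 823   (manganese)
  1x4 ≥ 2   (nickel)
  23x1 + 180x2 + 722x3 + 3x4 ≥ 1469   (silicon)
  x1, x2, x3, x4 ≥ 0.
At the optimum only silicomanganese, ferrosilicon, scrap grade A are positive (cast iron scrap = 0). The manganese, nickel, silicon requirements are met with equality.
Optimal quantities: silicomanganese = 1.121 kg, ferrosilicon = 1.747 kg, scrap grade A = 2 kg.
Cost = 2.14·1.121 + 1.9·1.747 + 0.67·2 = 7.0582.

£7.06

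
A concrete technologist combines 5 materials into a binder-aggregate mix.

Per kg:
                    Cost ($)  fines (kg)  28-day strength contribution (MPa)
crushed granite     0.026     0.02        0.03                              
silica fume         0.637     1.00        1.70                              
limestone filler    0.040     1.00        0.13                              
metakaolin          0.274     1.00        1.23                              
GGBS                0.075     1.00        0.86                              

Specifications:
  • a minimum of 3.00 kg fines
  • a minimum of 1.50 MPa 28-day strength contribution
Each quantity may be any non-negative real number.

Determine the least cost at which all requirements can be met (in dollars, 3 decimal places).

$0.173

Set it up as a linear program. Let x1 = kg of crushed granite, x2 = kg of silica fume, x3 = kg of limestone filler, x4 = kg of metakaolin, x5 = kg of GGBS.
Minimise 0.026x1 + 0.637x2 + 0.04x3 + 0.274x4 + 0.075x5 subject to:
  0.02x1 + 1x2 + 1x3 + 1x4 + 1x5 ≥ 3   (fines)
  0.03x1 + 1.7x2 + 0.13x3 + 1.23x4 + 0.86x5 ≥ 1.5   (28-day strength contribution)
  x1, x2, x3, x4, x5 ≥ 0.
The minimum-cost mix takes nothing from crushed granite, silica fume, metakaolin — only limestone filler, GGBS. The fines and 28-day strength contribution requirements are met with equality.
That vertex is x3 = 1.479, x5 = 1.521.
Total cost: 0.04·1.479 + 0.075·1.521 = 0.17324.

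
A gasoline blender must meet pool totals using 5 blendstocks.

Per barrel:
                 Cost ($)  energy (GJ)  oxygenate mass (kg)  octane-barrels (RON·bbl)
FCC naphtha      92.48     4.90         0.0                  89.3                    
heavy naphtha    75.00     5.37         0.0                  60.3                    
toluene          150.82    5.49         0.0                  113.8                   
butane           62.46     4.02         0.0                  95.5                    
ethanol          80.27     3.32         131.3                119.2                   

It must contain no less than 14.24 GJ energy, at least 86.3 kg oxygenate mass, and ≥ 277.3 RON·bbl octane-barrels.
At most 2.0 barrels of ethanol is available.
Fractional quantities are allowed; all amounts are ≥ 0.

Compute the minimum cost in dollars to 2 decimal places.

$229.13

Treat it as an LP. Let x1 = barrels of FCC naphtha, x2 = barrels of heavy naphtha, x3 = barrels of toluene, x4 = barrels of butane, x5 = barrels of ethanol.
Minimise 92.48x1 + 75x2 + 150.82x3 + 62.46x4 + 80.27x5 s.t.:
  4.9x1 + 5.37x2 + 5.49x3 + 4.02x4 + 3.32x5 ≥ 14.24   (energy)
  131.3x5 ≥ 86.3   (oxygenate mass)
  89.3x1 + 60.3x2 + 113.8x3 + 95.5x4 + 119.2x5 ≥ 277.3   (octane-barrels)
  x5 ≤ 2
  x1, x2, x3, x4, x5 ≥ 0.
The cheapest feasible vertex uses only heavy naphtha, butane, ethanol; FCC naphtha, toluene are not used. The energy, oxygenate mass, octane-barrels requirements are met with equality.
Optimal quantities: heavy naphtha = 1.30065 barrels, butane = 1.26203 barrels, ethanol = 0.657273 barrels.
Total cost: 75·1.30065 + 62.46·1.26203 + 80.27·0.657273 = 229.1344.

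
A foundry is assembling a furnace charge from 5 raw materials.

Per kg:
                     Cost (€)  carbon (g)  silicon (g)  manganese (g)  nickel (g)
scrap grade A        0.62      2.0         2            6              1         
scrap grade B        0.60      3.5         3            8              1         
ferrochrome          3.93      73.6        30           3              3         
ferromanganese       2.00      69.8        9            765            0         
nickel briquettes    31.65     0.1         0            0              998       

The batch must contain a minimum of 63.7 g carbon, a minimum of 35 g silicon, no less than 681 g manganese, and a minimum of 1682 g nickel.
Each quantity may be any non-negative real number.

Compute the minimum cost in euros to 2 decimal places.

€58.57

Set it up as a linear program. Let x1 = kg of scrap grade A, x2 = kg of scrap grade B, x3 = kg of ferrochrome, x4 = kg of ferromanganese, x5 = kg of nickel briquettes.
Minimize 0.62x1 + 0.6x2 + 3.93x3 + 2x4 + 31.65x5 with:
  2x1 + 3.5x2 + 73.6x3 + 69.8x4 + 0.1x5 ≥ 63.7   (carbon)
  2x1 + 3x2 + 30x3 + 9x4 ≥ 35   (silicon)
  6x1 + 8x2 + 3x3 + 765x4 ≥ 681   (manganese)
  1x1 + 1x2 + 3x3 + 998x5 ≥ 1682   (nickel)
  x1, x2, x3, x4, x5 ≥ 0.
The cheapest feasible vertex uses only ferrochrome, ferromanganese, nickel briquettes; scrap grade A, scrap grade B are not used. There the silicon, manganese, nickel constraints are tight.
That vertex is x3 = 0.90067, x4 = 0.88666, x5 = 1.6827.
Hence cost = 3.93·0.90067 + 2·0.88666 + 31.65·1.6827 = €58.5704.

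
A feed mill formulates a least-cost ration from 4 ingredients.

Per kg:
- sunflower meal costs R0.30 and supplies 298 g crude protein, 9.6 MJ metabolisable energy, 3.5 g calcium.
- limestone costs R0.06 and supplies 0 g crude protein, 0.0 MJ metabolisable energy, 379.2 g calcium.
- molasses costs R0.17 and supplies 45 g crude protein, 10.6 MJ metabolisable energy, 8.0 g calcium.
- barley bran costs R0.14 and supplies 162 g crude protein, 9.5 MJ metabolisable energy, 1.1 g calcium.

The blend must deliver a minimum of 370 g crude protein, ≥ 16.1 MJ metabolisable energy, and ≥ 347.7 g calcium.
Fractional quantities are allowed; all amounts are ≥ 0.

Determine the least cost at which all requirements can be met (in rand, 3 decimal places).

R0.374

Let x1 = kg of sunflower meal, x2 = kg of limestone, x3 = kg of molasses, x4 = kg of barley bran.
Minimise 0.3x1 + 0.06x2 + 0.17x3 + 0.14x4 with:
  298x1 + 45x3 + 162x4 ≥ 370   (crude protein)
  9.6x1 + 10.6x3 + 9.5x4 ≥ 16.1   (metabolisable energy)
  3.5x1 + 379.2x2 + 8x3 + 1.1x4 ≥ 347.7   (calcium)
  x1, x2, x3, x4 ≥ 0.
The cheapest feasible vertex uses only limestone, barley bran; sunflower meal, molasses are not used. There the crude protein and calcium constraints are tight.
Solving gives x2 = 0.9103, x4 = 2.284.
Objective = 0.06·0.9103 + 0.14·2.284 = 0.37438.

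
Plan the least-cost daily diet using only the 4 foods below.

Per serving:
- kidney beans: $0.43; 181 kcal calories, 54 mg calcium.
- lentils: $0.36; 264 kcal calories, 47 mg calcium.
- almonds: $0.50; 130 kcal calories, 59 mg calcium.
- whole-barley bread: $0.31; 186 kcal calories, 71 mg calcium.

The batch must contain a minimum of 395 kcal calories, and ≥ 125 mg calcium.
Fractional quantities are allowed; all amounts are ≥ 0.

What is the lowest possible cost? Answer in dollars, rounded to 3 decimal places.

$0.620

This is a linear program. Let x1 = servings of kidney beans, x2 = servings of lentils, x3 = servings of almonds, x4 = servings of whole-barley bread.
Minimize 0.43x1 + 0.36x2 + 0.5x3 + 0.31x4 with:
  181x1 + 264x2 + 130x3 + 186x4 ≥ 395   (calories)
  54x1 + 47x2 + 59x3 + 71x4 ≥ 125   (calcium)
  x1, x2, x3, x4 ≥ 0.
The optimal basis is {lentils, whole-barley bread}; kidney beans, almonds drop out. Binding constraints: calories and calcium.
Solving gives x2 = 0.4794, x4 = 1.443.
Hence cost = 0.36·0.4794 + 0.31·1.443 = $0.61991.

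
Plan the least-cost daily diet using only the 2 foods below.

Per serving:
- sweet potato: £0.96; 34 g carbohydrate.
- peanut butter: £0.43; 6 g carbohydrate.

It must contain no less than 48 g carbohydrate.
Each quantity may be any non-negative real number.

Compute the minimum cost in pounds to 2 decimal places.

Let x1 = servings of sweet potato, x2 = servings of peanut butter.
Minimize 0.96x1 + 0.43x2 s.t.:
  34x1 + 6x2 ≥ 48   (carbohydrate)
  x1, x2 ≥ 0.
The optimal basis is {sweet potato}; peanut butter drops out. The carbohydrate requirement is met with equality.
So sweet potato = 1.412 servings.
Cost = 0.96·1.412 = 1.3555.

£1.36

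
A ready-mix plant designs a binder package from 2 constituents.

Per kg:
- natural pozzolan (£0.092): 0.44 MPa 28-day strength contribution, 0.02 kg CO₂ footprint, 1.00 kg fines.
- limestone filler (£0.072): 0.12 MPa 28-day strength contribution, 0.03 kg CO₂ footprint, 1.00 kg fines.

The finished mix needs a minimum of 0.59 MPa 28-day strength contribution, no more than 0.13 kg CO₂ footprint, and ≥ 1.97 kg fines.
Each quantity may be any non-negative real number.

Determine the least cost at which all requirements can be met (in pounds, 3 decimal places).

£0.164

Set it up as a linear program. Let x1 = kg of natural pozzolan, x2 = kg of limestone filler.
Minimize 0.092x1 + 0.072x2 with:
  0.44x1 + 0.12x2 ≥ 0.59   (28-day strength contribution)
  0.02x1 + 0.03x2 ≤ 0.13   (CO₂ footprint)
  1x1 + 1x2 ≥ 1.97   (fines)
  x1, x2 ≥ 0.
Both inputs are positive at the optimum. The 28-day strength contribution and fines requirements are met with equality.
Optimal quantities: natural pozzolan = 1.105 kg, limestone filler = 0.865 kg.
Cost = 0.092·1.105 + 0.072·0.865 = 0.16394.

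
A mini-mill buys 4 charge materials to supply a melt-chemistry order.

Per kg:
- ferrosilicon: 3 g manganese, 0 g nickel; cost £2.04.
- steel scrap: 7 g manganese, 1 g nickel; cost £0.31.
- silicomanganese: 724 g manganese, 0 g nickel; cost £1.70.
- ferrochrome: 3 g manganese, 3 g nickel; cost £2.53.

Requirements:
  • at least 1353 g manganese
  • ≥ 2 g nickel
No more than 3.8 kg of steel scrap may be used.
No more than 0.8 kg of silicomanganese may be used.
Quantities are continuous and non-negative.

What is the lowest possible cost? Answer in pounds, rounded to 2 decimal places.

£510.63

Set it up as a linear program. Let x1 = kg of ferrosilicon, x2 = kg of steel scrap, x3 = kg of silicomanganese, x4 = kg of ferrochrome.
min 2.04x1 + 0.31x2 + 1.7x3 + 2.53x4 with:
  3x1 + 7x2 + 724x3 + 3x4 ≥ 1353   (manganese)
  1x2 + 3x4 ≥ 2   (nickel)
  x2 ≤ 3.8
  x3 ≤ 0.8
  x1, x2, x3, x4 ≥ 0.
The cheapest feasible vertex uses only ferrosilicon, steel scrap, silicomanganese; ferrochrome is not used. There the manganese, the steel scrap cap, the silicomanganese cap constraints are tight.
That vertex is x1 = 249.067, x2 = 3.8, x3 = 0.8.
Objective = 2.04·249.067 + 0.31·3.8 + 1.7·0.8 = 510.6347.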